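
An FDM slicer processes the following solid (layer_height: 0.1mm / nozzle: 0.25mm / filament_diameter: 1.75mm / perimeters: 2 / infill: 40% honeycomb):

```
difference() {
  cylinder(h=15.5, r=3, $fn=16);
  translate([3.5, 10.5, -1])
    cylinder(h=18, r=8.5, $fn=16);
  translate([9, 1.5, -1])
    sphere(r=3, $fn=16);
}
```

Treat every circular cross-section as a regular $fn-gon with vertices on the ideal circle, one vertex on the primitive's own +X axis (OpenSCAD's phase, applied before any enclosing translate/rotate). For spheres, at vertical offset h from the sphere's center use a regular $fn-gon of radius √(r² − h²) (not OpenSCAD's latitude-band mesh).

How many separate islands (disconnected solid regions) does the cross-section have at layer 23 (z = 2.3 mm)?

1

At z = 2.3 mm: the r=3 cylinder gives a regular 16-gon of circumradius 3 (constant along its height); the r=8.5 cylinder at (3.5, 10.5) gives a regular 16-gon of circumradius 8.5 (constant along its height); the sphere at (9, 1.5) does not reach this height (|z−center|=3.300 > r=3); Taking the first minus the rest: starting from the r=3 cylinder, the r=8.5 cylinder at (3.5, 10.5) partially overlaps it — only the 0.45 mm² overlap (of its 221.19 mm²) is removed, clipping the outline — 1 connected region. Overall, the cross-section is a single solid region. Island count = 1.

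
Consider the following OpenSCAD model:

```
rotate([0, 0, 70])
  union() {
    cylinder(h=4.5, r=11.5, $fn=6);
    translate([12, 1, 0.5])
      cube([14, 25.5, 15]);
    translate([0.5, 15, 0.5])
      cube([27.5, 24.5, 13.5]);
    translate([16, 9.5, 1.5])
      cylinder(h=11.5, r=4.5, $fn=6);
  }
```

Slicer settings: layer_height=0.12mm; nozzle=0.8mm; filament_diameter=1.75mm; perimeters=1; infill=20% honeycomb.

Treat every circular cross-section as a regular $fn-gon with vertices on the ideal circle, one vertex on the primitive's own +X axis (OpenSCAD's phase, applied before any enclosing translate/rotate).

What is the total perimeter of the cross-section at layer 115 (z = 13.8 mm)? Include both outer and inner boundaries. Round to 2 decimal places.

At z = 13.8 mm: the cylinder is absent (z outside [0, 4.5]); the cube at (12, 1) is present — its section is the full 14×25.5 rectangle (perimeter 79.00 mm); the 27.5×24.5 cube at (0.5, 15) contributes its full rectangle (perimeter 104.00 mm); the cylinder at (16, 9.5) is absent (z outside [1.5, 13]); Taking the union: the regions partially overlap (shared area 161.00 mm²), so the edge portions inside another operand are dropped and the merged outline is re-measured after clipping — boundary = 132.00 mm; (whole slice rotated 70° about Z — lengths, areas and connectivity unchanged). Overall, the cross-section is a single solid region. Total boundary length (outer) = 132.00 mm.

132.00 mm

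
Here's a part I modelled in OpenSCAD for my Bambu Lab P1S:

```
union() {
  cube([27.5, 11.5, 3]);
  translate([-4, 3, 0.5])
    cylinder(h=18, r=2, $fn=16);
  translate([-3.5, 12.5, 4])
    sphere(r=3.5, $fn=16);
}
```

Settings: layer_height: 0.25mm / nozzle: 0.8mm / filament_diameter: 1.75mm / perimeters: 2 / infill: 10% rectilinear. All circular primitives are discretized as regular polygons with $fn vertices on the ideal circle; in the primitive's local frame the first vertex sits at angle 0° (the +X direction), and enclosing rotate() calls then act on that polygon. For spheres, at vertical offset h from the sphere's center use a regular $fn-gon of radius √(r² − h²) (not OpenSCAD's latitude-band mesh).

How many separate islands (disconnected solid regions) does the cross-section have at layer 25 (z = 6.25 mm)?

2

At z = 6.25 mm: the cube does not reach this height (z outside [0, 3]); the r=2 cylinder at (-4, 3) contributes a regular 16-gon of circumradius 2; the r=3.5 sphere at (-3.5, 12.5) slices to a regular 16-gon of circumradius 2.681 (√(r²−h²) with h=2.25 from center); Merging all regions: the 2 present regions are separate (no shared area or edge), so areas and boundary lengths simply add and each stays a separate island — 2 connected regions. Overall, the cross-section has 2 separate islands. Island count = 2.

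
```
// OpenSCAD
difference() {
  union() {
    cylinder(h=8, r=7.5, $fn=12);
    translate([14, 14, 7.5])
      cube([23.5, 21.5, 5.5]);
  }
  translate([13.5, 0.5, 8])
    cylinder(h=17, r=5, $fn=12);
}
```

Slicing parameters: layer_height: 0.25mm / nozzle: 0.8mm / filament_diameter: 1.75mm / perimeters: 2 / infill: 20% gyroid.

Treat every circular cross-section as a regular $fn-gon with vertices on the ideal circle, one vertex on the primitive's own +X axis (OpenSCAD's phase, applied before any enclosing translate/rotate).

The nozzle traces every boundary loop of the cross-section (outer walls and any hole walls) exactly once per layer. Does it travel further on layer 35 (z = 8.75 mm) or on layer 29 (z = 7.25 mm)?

Layer 35 (z = 8.75): the cylinder is absent (z outside [0, 8]); the 23.5×21.5 cube at (14, 14) contributes its full rectangle (perimeter 90.00 mm); Merging all regions: only the 23.5×21.5 cube at (14, 14) is present, so the union is just that shape — boundary = 90.00 mm; the r=5 cylinder at (13.5, 0.5) contributes a regular 12-gon of circumradius 5 (perimeter = 2·12·5.000·sin(180°/12) = 31.06 mm); Taking the first minus the rest: starting from the result so far, the r=5 cylinder at (13.5, 0.5) misses the remaining region (no effect) — boundary = 90.00 mm. So its perimeter = 90.00 mm. Layer 29 (z = 7.25): the cylinder: section is a regular 12-gon, circumradius r=7.5 (perimeter = 2·12·7.500·sin(180°/12) = 46.59 mm); the cube at (14, 14) is absent (z outside [7.5, 13]); Combining (union): only the r=7.5 cylinder is present, so the union is just that shape — boundary = 46.59 mm; the cylinder at (13.5, 0.5) does not reach this height (z outside [8, 25]); After the difference (first − rest): none of the subtracted shapes is present at this height, so that combined region is unchanged — boundary = 46.59 mm. So its perimeter = 46.59 mm. Layer 35 is larger (90.00 vs 46.59 mm).

layer 35 (z = 8.75 mm)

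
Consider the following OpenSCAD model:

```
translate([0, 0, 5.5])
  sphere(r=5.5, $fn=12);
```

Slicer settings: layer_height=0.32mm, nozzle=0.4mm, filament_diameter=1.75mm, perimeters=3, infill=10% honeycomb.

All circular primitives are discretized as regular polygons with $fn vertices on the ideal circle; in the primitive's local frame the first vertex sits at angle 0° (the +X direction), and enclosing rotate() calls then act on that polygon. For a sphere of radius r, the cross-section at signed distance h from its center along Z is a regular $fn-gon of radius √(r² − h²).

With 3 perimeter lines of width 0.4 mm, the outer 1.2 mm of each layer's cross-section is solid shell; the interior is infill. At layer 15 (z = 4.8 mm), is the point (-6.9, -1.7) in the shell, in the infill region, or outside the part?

outside

At z = 4.8 mm: the r=5.5 sphere contributes a regular 12-gon of circumradius √(5.5²−0.7²) = 5.455. Overall, the cross-section is a single solid region. The nearest boundary edge runs (-5.46, 0.00)→(-4.72, -2.73); distance from the point to it = 1.84 mm. The point is not inside any of the regions above, so it lies outside the cross-section (1.84 mm from the nearest boundary).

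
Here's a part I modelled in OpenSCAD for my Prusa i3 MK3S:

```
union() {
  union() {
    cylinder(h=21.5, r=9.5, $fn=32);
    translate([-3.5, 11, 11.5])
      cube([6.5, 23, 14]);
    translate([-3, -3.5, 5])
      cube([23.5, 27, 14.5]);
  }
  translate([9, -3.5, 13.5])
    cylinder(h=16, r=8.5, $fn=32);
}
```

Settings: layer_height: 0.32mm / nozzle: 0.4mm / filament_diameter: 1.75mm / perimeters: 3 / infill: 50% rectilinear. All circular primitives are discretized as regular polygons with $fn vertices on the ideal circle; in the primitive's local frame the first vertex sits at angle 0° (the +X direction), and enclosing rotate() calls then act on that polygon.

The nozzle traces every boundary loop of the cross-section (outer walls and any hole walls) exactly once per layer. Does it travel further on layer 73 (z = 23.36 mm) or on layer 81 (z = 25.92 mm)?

layer 73 (z = 23.36 mm)

Layer 73 (z = 23.36): the cylinder is absent (z outside [0, 21.5]); the 6.5×23 cube at (-3.5, 11) contributes its full rectangle (perimeter 59.00 mm); the cube at (-3, -3.5) is absent (z outside [5, 19.5]); Merging all regions: only the 6.5×23 cube at (-3.5, 11) is present, so the union is just that shape — boundary = 59.00 mm; the cylinder at (9, -3.5): section is a regular 32-gon, circumradius r=8.5 (perimeter = 2·32·8.500·sin(180°/32) = 53.32 mm); Taking the union: the 2 present regions are separate (no shared area or edge), so areas and boundary lengths simply add and each stays a separate island — boundary = 112.32 mm. So its perimeter = 112.32 mm. Layer 81 (z = 25.92): the cylinder is not intersected at this z (z outside [0, 21.5]); the cube at (-3.5, 11) does not reach this height (z outside [11.5, 25.5]); the cube at (-3, -3.5) does not reach this height (z outside [5, 19.5]); Combining (union): nothing is present at this height; the cylinder at (9, -3.5): section is a regular 32-gon, circumradius r=8.5 (perimeter = 2·32·8.500·sin(180°/32) = 53.32 mm); Taking the union: only the r=8.5 cylinder at (9, -3.5) is present, so the union is just that shape — boundary = 53.32 mm. So its perimeter = 53.32 mm. Layer 73 is larger (112.32 vs 53.32 mm).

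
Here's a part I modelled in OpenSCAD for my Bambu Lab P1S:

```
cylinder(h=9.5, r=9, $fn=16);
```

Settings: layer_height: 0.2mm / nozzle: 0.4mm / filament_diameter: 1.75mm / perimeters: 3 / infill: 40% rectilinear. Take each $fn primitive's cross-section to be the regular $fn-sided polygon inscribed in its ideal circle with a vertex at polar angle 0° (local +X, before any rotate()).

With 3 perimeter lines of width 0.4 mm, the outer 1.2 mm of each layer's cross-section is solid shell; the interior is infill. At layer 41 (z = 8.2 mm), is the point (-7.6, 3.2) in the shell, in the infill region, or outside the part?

shell

At z = 8.2 mm: the r=9 cylinder contributes a regular 16-gon of circumradius 9. Overall, the cross-section is a single solid region. The nearest boundary edge runs (-6.36, 6.36)→(-8.31, 3.44); distance from the point to it = 0.73 mm. The point is inside the cross-section, 0.73 mm from the nearest boundary — within the 1.2 mm shell band (3 × 0.4).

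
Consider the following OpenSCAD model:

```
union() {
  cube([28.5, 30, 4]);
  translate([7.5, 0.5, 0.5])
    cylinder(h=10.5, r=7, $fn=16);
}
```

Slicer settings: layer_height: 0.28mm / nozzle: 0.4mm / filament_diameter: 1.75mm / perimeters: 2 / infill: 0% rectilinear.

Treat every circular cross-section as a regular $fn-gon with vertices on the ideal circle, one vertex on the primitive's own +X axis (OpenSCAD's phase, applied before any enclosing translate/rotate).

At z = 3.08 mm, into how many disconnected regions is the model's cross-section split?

1

At z = 3.08 mm: the 28.5×30 cube contributes its full rectangle; the r=7 cylinder at (7.5, 0.5) contributes a regular 16-gon of circumradius 7; Taking the union: the regions partially overlap (shared area 81.96 mm²), so overlapping operands fuse into one piece — 1 connected region. The result has 1 disconnected region.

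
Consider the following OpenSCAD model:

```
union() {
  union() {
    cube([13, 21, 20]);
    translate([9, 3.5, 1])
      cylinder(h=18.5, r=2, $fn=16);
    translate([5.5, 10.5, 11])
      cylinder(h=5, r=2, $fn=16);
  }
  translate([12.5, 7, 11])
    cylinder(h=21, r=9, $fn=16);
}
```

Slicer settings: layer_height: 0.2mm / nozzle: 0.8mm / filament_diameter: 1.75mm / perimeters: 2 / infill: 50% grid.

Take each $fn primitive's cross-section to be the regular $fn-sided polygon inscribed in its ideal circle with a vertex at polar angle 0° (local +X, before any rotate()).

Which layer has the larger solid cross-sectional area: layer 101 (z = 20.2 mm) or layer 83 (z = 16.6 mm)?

layer 83 (z = 16.6 mm)

Layer 101 (z = 20.2): the cube does not reach this height (z outside [0, 20]); the cylinder at (9, 3.5) is not intersected at this z (z outside [1, 19.5]); the cylinder at (5.5, 10.5) is absent (z outside [11, 16]); Combining (union): nothing is present at this height; the r=9 cylinder at (12.5, 7) contributes a regular 16-gon of circumradius 9 (area = (16/2)·9.000²·sin(360°/16) = 247.98 mm²); Taking the union: only the r=9 cylinder at (12.5, 7) is present, so the union is just that shape — area = 247.98 mm². So its area = 247.98 mm². Layer 83 (z = 16.6): the 13×21 cube contributes its full rectangle (area 273.00 mm²); the r=2 cylinder at (9, 3.5) contributes a regular 16-gon of circumradius 2 (area = (16/2)·2.000²·sin(360°/16) = 12.25 mm²); the cylinder at (5.5, 10.5) does not reach this height (z outside [11, 16]); Combining (union): the r=2 cylinder at (9, 3.5) lies entirely inside the 13×21 cube, so the union is just the 13×21 cube — area = 273.00 mm²; the cylinder at (12.5, 7): section is a regular 16-gon, circumradius r=9 (area = (16/2)·9.000²·sin(360°/16) = 247.98 mm²); Taking the union: the regions partially overlap — summed areas 520.98 mm² minus the doubly-counted overlap 124.96 mm² gives 396.02 mm² — area = 396.02 mm². So its area = 396.02 mm². Layer 83 is larger (396.02 vs 247.98 mm²).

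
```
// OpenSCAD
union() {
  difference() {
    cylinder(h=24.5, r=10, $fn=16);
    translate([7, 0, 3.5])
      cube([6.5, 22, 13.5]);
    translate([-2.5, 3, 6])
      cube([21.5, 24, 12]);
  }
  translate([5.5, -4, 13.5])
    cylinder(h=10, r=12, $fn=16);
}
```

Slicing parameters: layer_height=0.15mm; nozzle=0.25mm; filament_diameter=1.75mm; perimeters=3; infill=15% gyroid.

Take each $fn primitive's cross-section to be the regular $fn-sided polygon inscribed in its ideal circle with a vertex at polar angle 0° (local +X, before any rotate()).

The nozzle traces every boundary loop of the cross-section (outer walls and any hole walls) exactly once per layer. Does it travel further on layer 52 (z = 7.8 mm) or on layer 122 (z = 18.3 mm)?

layer 122 (z = 18.3 mm)

Layer 52 (z = 7.8): the cylinder: section is a regular 16-gon, circumradius r=10 (perimeter = 2·16·10.000·sin(180°/16) = 62.43 mm); the cube at (7, 0) (footprint 6.5×22) is included at this height (perimeter 57.00 mm); the cube at (-2.5, 3) (footprint 21.5×24) is included at this height (perimeter 91.00 mm); Subtracting the remaining from the first: starting from the r=10 cylinder, the 6.5×22 cube at (7, 0) partially overlaps it — only the 13.77 mm² overlap (of its 143.00 mm²) is removed, clipping the outline; the 21.5×24 cube at (-2.5, 3) partially overlaps it — only the 58.64 mm² overlap (of its 516.00 mm²) is removed, clipping the outline — boundary = 66.28 mm; the cylinder at (5.5, -4) does not reach this height (z outside [13.5, 23.5]); Combining (union): only the result so far is present, so the union is just that shape — boundary = 66.28 mm. So its perimeter = 66.28 mm. Layer 122 (z = 18.3): the cylinder: section is a regular 16-gon, circumradius r=10 (perimeter = 2·16·10.000·sin(180°/16) = 62.43 mm); the cube at (7, 0) does not reach this height (z outside [3.5, 17]); the cube at (-2.5, 3) does not reach this height (z outside [6, 18]); Subtracting the remaining from the first: none of the subtracted shapes is present at this height, so the r=10 cylinder is unchanged — boundary = 62.43 mm; the cylinder at (5.5, -4): section is a regular 16-gon, circumradius r=12 (perimeter = 2·16·12.000·sin(180°/16) = 74.91 mm); Merging all regions: the regions partially overlap (shared area 221.69 mm²), so the edge portions inside another operand are dropped and the merged outline is re-measured after clipping — boundary = 83.14 mm. So its perimeter = 83.14 mm. Layer 122 is larger (83.14 vs 66.28 mm).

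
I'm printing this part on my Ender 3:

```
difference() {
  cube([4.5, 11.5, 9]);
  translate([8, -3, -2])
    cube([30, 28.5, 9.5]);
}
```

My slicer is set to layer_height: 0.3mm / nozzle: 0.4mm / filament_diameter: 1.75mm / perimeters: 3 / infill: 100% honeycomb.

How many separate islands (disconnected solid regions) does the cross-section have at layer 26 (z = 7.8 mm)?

At z = 7.8 mm: the 4.5×11.5 cube contributes its full rectangle; the cube at (8, -3) is absent (z outside [-2, 7.5]); Subtracting the remaining from the first: none of the subtracted shapes is present at this height, so the 4.5×11.5 cube is unchanged — 1 connected region. Overall, the cross-section is a single solid region. Island count = 1.

1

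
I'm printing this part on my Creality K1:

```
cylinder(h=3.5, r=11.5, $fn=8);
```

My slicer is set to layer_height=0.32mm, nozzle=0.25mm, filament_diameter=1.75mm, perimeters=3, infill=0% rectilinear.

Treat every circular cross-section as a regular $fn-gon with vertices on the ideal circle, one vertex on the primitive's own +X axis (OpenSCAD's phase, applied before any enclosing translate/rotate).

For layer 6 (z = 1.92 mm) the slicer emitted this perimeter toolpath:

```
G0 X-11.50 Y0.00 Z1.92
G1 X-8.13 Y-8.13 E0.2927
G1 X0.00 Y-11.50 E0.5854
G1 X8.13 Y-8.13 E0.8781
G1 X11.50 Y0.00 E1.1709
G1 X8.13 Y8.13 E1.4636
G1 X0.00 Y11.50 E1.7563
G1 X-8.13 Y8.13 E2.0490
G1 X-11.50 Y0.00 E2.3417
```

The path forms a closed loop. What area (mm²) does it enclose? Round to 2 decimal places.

373.98 mm²

Apply the shoelace formula to the sequence of (X, Y) vertices; enclosed area = 373.98 mm².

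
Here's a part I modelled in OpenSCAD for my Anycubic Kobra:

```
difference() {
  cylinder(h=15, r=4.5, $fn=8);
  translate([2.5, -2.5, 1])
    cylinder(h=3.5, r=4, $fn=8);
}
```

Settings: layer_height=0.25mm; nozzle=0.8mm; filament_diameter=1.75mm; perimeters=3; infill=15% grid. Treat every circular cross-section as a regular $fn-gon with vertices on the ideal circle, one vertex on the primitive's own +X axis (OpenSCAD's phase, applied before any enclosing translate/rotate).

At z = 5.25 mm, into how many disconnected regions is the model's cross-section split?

1

At z = 5.25 mm: the cylinder: section is a regular 8-gon, circumradius r=4.5; the cylinder at (2.5, -2.5) is absent (z outside [1, 4.5]); Taking the first minus the rest: none of the subtracted shapes is present at this height, so the r=4.5 cylinder is unchanged — 1 connected region. The result has 1 disconnected region.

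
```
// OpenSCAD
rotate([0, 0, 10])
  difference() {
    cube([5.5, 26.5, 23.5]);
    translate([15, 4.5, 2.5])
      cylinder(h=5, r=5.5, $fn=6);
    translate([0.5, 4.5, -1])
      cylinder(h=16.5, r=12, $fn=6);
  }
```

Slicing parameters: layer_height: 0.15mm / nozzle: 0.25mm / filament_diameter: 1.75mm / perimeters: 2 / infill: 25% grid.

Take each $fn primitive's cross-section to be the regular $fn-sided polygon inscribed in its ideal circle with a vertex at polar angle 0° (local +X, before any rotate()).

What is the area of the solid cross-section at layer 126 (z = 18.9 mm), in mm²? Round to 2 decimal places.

145.75 mm²

At z = 18.9 mm: the cube is present — its section is the full 5.5×26.5 rectangle (area 145.75 mm²); the cylinder at (15, 4.5) is not intersected at this z (z outside [2.5, 7.5]); the cylinder at (0.5, 4.5) does not reach this height (z outside [-1, 15.5]); Subtracting the remaining from the first: none of the subtracted shapes is present at this height, so the 5.5×26.5 cube is unchanged — area = 145.75 mm²; (whole slice rotated 10° about Z — lengths, areas and connectivity unchanged). Overall, the cross-section is a single solid region. Net area = 145.75 mm².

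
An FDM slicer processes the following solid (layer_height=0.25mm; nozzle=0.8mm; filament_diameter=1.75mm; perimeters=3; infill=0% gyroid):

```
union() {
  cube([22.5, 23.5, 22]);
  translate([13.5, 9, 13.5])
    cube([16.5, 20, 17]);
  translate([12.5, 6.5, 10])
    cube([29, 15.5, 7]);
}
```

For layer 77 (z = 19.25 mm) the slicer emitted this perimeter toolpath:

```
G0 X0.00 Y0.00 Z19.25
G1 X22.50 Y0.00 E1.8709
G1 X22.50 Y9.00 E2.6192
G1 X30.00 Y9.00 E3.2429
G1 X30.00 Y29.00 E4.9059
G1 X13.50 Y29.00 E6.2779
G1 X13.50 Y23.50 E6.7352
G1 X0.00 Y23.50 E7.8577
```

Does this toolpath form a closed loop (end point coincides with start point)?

Start point (G0): (0.00, 0.00). End point (last G1): the path does not return to the start — open.

no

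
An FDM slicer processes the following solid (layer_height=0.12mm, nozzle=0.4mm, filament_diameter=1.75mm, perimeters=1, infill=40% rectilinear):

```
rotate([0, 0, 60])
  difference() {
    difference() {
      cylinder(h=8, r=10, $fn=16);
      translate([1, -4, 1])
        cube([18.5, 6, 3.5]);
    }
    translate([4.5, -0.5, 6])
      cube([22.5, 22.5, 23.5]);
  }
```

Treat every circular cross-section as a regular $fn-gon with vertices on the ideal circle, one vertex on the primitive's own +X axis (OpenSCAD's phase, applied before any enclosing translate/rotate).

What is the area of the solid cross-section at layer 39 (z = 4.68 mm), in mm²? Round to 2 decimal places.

306.15 mm²

At z = 4.68 mm: the r=10 cylinder gives a regular 16-gon of circumradius 10 (constant along its height) (area = (16/2)·10.000²·sin(360°/16) = 306.15 mm²); the cube at (1, -4) is absent (z outside [1, 4.5]); Subtracting the remaining from the first: none of the subtracted shapes is present at this height, so the r=10 cylinder is unchanged — area = 306.15 mm²; the cube at (4.5, -0.5) is absent (z outside [6, 29.5]); Taking the first minus the rest: none of the subtracted shapes is present at this height, so the result so far is unchanged — area = 306.15 mm²; (rotated 60° about Z; rotation is an isometry so areas/perimeters/island counts are preserved). Overall, the cross-section is a single solid region. Net area = 306.15 mm².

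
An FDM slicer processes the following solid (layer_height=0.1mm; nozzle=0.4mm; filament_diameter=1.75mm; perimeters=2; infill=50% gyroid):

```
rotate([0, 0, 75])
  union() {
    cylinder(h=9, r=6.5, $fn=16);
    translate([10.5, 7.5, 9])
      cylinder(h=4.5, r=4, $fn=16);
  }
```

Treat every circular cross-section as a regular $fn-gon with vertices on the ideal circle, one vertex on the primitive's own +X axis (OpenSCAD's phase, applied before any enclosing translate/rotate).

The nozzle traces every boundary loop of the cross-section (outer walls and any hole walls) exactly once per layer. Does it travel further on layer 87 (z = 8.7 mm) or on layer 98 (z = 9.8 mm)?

layer 87 (z = 8.7 mm)

Layer 87 (z = 8.7): the cylinder: section is a regular 16-gon, circumradius r=6.5 (perimeter = 2·16·6.500·sin(180°/16) = 40.58 mm); the cylinder at (10.5, 7.5) is not intersected at this z (z outside [9, 13.5]); Taking the union: only the r=6.5 cylinder is present, so the union is just that shape — boundary = 40.58 mm; (rotated 75° about Z; rotation is an isometry so areas/perimeters/island counts are preserved). So its perimeter = 40.58 mm. Layer 98 (z = 9.8): the cylinder is not intersected at this z (z outside [0, 9]); the r=4 cylinder at (10.5, 7.5) contributes a regular 16-gon of circumradius 4 (perimeter = 2·16·4.000·sin(180°/16) = 24.97 mm); Merging all regions: only the r=4 cylinder at (10.5, 7.5) is present, so the union is just that shape — boundary = 24.97 mm; (whole slice rotated 75° about Z — lengths, areas and connectivity unchanged). So its perimeter = 24.97 mm. Layer 87 is larger (40.58 vs 24.97 mm).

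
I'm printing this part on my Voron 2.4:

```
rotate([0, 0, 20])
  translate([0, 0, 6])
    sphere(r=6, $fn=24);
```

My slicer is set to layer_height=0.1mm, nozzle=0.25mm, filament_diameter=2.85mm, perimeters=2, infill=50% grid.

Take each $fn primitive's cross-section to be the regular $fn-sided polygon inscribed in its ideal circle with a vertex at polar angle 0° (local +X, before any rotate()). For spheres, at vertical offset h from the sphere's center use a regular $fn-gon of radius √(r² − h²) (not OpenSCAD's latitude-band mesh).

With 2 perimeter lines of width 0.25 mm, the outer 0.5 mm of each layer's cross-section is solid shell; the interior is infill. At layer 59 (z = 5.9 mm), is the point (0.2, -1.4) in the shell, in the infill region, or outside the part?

At z = 5.9 mm: the sphere: section is a regular 24-gon, circumradius = √(r²−h²) = √(6²−0.1²) = 5.999; (whole slice rotated 20° about Z — lengths, areas and connectivity unchanged). Overall, the cross-section is a single solid region. Undo the 20° rotation: the query point maps to (-0.291, -1.384) in the un-rotated model frame. The nearest boundary edge runs (-1.55, -5.79)→(-0.00, -6.00); distance from the point to it = 4.54 mm. The point is inside the cross-section and 4.54 mm from the nearest boundary — more than the 0.5 mm shell width (2 × 0.25), so it's in the infill interior.

infill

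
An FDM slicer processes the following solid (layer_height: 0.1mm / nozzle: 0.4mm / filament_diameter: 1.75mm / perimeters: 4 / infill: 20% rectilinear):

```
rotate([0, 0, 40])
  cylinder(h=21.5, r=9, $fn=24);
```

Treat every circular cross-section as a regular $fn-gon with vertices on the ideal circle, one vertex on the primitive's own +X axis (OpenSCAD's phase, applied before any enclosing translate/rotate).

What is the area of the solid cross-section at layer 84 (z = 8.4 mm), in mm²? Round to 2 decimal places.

251.57 mm²

At z = 8.4 mm: the r=9 cylinder gives a regular 24-gon of circumradius 9 (constant along its height) (area = (24/2)·9.000²·sin(360°/24) = 251.57 mm²); (rotated 40° about Z; rotation is an isometry so areas/perimeters/island counts are preserved). Overall, the cross-section is a single solid region. Net area = 251.57 mm².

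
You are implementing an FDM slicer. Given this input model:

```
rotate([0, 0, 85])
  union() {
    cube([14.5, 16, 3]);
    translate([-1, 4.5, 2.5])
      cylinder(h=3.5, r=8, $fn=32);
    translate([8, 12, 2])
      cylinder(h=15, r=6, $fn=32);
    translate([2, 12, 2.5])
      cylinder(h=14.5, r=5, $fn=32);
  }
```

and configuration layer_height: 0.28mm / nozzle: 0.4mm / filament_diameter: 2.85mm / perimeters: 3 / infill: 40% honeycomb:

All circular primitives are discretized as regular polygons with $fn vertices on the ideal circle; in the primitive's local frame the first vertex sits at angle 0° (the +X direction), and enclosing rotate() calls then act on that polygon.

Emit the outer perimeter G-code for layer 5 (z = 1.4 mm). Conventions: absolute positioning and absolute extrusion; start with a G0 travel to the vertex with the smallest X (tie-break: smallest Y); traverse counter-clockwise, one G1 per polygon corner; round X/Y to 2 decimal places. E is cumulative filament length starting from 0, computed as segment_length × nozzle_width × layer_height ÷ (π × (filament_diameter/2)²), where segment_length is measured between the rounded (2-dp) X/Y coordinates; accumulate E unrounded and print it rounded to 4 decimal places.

At z = 1.4 mm: the cube (footprint 14.5×16) is included at this height; the cylinder at (-1, 4.5) does not reach this height (z outside [2.5, 6]); the cylinder at (8, 12) is absent (z outside [2, 17]); the cylinder at (2, 12) is not intersected at this z (z outside [2.5, 17]); Combining (union): only the 14.5×16 cube is present, so the union is just that shape — 1 connected region; (whole slice rotated 85° about Z — lengths, areas and connectivity unchanged). The outline is a single polygon with 4 vertices. Extrusion per mm of travel: 0.4 × 0.28 / (π × 1.425²) = 0.017557. Accumulating E over each segment gives final E = 1.0710.

G0 X-15.94 Y1.39 Z1.40
G1 X0.00 Y0.00 E0.2809
G1 X1.26 Y14.44 E0.5354
G1 X-14.68 Y15.84 E0.8163
G1 X-15.94 Y1.39 E1.0710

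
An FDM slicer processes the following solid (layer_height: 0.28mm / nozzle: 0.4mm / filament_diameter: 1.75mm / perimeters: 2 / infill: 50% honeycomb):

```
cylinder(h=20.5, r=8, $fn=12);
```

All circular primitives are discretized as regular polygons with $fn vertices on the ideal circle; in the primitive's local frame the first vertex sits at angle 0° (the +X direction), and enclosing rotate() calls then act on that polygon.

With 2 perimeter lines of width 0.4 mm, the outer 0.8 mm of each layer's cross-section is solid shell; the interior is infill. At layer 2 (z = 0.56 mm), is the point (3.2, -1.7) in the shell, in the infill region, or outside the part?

At z = 0.56 mm: the r=8 cylinder contributes a regular 12-gon of circumradius 8. Overall, the cross-section is a single solid region. The nearest boundary edge runs (6.93, -4.00)→(8.00, 0.00); distance from the point to it = 4.20 mm. The point is inside the cross-section and 4.20 mm from the nearest boundary — more than the 0.8 mm shell width (2 × 0.4), so it's in the infill interior.

infill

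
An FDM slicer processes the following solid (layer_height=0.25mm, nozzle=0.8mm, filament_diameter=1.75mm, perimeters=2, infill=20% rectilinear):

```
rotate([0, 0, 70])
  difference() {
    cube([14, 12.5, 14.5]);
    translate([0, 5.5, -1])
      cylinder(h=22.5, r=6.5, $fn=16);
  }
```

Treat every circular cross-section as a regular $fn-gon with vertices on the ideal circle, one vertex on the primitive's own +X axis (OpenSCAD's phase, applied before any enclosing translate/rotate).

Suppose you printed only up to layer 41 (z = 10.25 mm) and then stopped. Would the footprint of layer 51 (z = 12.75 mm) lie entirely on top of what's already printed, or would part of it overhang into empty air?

Compare the two slices. At z = 10.25: the cube (footprint 14×12.5) is included at this height (area 175.00 mm²); the r=6.5 cylinder at (0, 5.5) contributes a regular 16-gon of circumradius 6.5 (area = (16/2)·6.500²·sin(360°/16) = 129.35 mm²); After the difference (first − rest): starting from the 14×12.5 cube (175.00 mm²), the r=6.5 cylinder at (0, 5.5) partially overlaps it — only the 62.61 mm² overlap (of its 129.35 mm²) is removed, clipping the outline — area = 112.39 mm²; (rotated 70° about Z; rotation is an isometry so areas/perimeters/island counts are preserved). At z = 12.75: the 14×12.5 cube contributes its full rectangle (area 175.00 mm²); the r=6.5 cylinder at (0, 5.5) contributes a regular 16-gon of circumradius 6.5 (area = (16/2)·6.500²·sin(360°/16) = 129.35 mm²); Subtracting the remaining from the first: starting from the 14×12.5 cube (175.00 mm²), the r=6.5 cylinder at (0, 5.5) partially overlaps it — only the 62.61 mm² overlap (of its 129.35 mm²) is removed, clipping the outline — area = 112.39 mm²; (whole slice rotated 70° about Z — lengths, areas and connectivity unchanged). Checking containment: the cross-section at z = 12.75 is a subset of the cross-section at z = 10.25.

entirely on top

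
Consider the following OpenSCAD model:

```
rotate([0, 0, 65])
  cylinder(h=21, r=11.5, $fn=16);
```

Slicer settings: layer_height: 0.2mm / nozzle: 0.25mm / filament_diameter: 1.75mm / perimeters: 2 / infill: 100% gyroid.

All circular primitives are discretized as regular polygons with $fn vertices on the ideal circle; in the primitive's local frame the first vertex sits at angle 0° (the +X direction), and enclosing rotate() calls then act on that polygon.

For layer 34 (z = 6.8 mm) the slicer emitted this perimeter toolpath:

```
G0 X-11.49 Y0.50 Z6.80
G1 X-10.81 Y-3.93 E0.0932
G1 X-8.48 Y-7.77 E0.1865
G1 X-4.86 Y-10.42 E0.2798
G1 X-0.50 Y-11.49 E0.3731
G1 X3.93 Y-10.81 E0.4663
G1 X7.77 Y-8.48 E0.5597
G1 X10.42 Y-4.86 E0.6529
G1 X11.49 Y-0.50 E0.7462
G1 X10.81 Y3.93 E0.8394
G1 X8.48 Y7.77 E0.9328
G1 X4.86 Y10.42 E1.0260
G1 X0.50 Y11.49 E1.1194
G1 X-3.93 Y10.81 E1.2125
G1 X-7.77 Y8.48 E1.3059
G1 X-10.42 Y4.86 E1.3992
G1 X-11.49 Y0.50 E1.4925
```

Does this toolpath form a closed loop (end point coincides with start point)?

Start point (G0): (-11.49, 0.50). End point (last G1): the path returns to the start — closed.

yes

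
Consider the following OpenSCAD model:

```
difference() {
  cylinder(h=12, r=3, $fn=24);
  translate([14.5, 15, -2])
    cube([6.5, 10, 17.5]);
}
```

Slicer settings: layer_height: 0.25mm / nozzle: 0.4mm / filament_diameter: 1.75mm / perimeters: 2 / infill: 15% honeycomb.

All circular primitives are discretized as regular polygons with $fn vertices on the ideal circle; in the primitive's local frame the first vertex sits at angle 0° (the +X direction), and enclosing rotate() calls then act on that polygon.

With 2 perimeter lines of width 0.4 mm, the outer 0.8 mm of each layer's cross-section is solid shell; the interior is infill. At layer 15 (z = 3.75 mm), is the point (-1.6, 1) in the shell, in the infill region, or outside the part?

At z = 3.75 mm: the cylinder: section is a regular 24-gon, circumradius r=3; the cube at (14.5, 15) is present — its section is the full 6.5×10 rectangle; Subtracting the remaining from the first: starting from the r=3 cylinder, the 6.5×10 cube at (14.5, 15) misses the remaining region (no effect) — 1 connected region. Overall, the cross-section is a single solid region. The nearest boundary edge runs (-2.60, 1.50)→(-2.12, 2.12); distance from the point to it = 1.10 mm. The point is inside the cross-section and 1.10 mm from the nearest boundary — more than the 0.8 mm shell width (2 × 0.4), so it's in the infill interior.

infill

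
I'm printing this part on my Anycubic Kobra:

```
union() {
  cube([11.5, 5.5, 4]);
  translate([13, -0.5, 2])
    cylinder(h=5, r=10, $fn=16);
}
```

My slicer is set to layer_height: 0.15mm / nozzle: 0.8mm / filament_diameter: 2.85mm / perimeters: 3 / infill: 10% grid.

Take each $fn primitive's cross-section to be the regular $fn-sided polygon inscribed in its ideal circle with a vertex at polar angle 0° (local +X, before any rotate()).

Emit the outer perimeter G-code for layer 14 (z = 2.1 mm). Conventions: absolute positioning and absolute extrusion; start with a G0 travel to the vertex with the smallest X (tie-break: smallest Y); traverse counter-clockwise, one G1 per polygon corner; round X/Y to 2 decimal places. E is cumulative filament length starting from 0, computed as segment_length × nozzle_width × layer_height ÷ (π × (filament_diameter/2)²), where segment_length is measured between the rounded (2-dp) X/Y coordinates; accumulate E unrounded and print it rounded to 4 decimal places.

G0 X0.00 Y0.00 Z2.10
G1 X3.10 Y0.00 E0.0583
G1 X3.00 Y-0.50 E0.0679
G1 X3.76 Y-4.33 E0.1414
G1 X5.93 Y-7.57 E0.2147
G1 X9.17 Y-9.74 E0.2881
G1 X13.00 Y-10.50 E0.3615
G1 X16.83 Y-9.74 E0.4350
G1 X20.07 Y-7.57 E0.5083
G1 X22.24 Y-4.33 E0.5817
G1 X23.00 Y-0.50 E0.6551
G1 X22.24 Y3.33 E0.7286
G1 X20.07 Y6.57 E0.8019
G1 X16.83 Y8.74 E0.8753
G1 X13.00 Y9.50 E0.9487
G1 X9.17 Y8.74 E1.0222
G1 X5.93 Y6.57 E1.0955
G1 X5.21 Y5.50 E1.1198
G1 X0.00 Y5.50 E1.2178
G1 X0.00 Y0.00 E1.3212

At z = 2.1 mm: the 11.5×5.5 cube contributes its full rectangle; the r=10 cylinder at (13, -0.5) gives a regular 16-gon of circumradius 10 (constant along its height); Taking the union: the regions partially overlap (shared area 42.09 mm²), so overlapping operands fuse into one piece — 1 connected region. The outline is a single polygon with 19 vertices. Extrusion per mm of travel: 0.8 × 0.15 / (π × 1.425²) = 0.018811. Accumulating E over each segment gives final E = 1.3212.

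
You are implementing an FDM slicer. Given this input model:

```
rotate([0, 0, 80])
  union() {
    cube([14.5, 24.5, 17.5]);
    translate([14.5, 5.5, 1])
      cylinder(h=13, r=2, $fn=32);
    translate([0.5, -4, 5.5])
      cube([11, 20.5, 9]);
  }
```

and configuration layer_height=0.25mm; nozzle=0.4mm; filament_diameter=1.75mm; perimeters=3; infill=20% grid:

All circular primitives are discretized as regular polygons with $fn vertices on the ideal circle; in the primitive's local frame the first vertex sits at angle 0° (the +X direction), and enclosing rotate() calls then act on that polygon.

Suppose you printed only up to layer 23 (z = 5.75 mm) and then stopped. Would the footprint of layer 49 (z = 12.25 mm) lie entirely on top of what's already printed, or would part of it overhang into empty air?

Compare the two slices. At z = 5.75: the cube is present — its section is the full 14.5×24.5 rectangle (area 355.25 mm²); the r=2 cylinder at (14.5, 5.5) contributes a regular 32-gon of circumradius 2 (area = (32/2)·2.000²·sin(360°/32) = 12.49 mm²); the cube at (0.5, -4) is present — its section is the full 11×20.5 rectangle (area 225.50 mm²); Taking the union: the regions partially overlap — summed areas 593.24 mm² minus the doubly-counted overlap 187.74 mm² gives 405.49 mm² — area = 405.49 mm²; (rotated 80° about Z; rotation is an isometry so areas/perimeters/island counts are preserved). At z = 12.25: the cube is present — its section is the full 14.5×24.5 rectangle (area 355.25 mm²); the r=2 cylinder at (14.5, 5.5) gives a regular 32-gon of circumradius 2 (constant along its height) (area = (32/2)·2.000²·sin(360°/32) = 12.49 mm²); the cube at (0.5, -4) (footprint 11×20.5) is included at this height (area 225.50 mm²); Taking the union: the regions partially overlap — summed areas 593.24 mm² minus the doubly-counted overlap 187.74 mm² gives 405.49 mm² — area = 405.49 mm²; (whole slice rotated 80° about Z — lengths, areas and connectivity unchanged). Checking containment: the cross-section at z = 12.25 is a subset of the cross-section at z = 5.75.

entirely on top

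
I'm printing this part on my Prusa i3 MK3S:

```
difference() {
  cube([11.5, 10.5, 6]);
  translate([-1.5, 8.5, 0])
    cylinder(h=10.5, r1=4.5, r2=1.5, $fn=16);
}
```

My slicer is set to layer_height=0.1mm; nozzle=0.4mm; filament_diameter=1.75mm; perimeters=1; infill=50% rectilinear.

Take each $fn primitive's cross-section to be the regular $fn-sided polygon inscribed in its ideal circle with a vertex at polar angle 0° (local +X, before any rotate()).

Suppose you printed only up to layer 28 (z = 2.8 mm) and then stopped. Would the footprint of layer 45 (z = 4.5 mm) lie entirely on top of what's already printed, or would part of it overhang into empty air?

part overhangs

Compare the two slices. At z = 2.8: the cube is present — its section is the full 11.5×10.5 rectangle (area 120.75 mm²); the cone at (-1.5, 8.5): at t=0.267 of its height the radius interpolates to r₁+(r₂−r₁)t = 3.700, giving a regular 16-gon of that circumradius (area = (16/2)·3.700²·sin(360°/16) = 41.91 mm²); Subtracting the remaining from the first: starting from the 11.5×10.5 cube (120.75 mm²), the cone at (-1.5, 8.5) partially overlaps it — only the 9.08 mm² overlap (of its 41.91 mm²) is removed, clipping the outline — area = 111.67 mm². At z = 4.5: the cube (footprint 11.5×10.5) is included at this height (area 120.75 mm²); the cone at (-1.5, 8.5) (r1=4.5→r2=1.5) has section circumradius 3.214 here — a regular 16-gon (area = (16/2)·3.214²·sin(360°/16) = 31.63 mm²); After the difference (first − rest): starting from the 11.5×10.5 cube (120.75 mm²), the cone at (-1.5, 8.5) partially overlaps it — only the 6.22 mm² overlap (of its 31.63 mm²) is removed, clipping the outline — area = 114.53 mm². Checking containment: at z = 4.5 the cross-section extends beyond the z = 2.8 cross-section by about 2.86 mm².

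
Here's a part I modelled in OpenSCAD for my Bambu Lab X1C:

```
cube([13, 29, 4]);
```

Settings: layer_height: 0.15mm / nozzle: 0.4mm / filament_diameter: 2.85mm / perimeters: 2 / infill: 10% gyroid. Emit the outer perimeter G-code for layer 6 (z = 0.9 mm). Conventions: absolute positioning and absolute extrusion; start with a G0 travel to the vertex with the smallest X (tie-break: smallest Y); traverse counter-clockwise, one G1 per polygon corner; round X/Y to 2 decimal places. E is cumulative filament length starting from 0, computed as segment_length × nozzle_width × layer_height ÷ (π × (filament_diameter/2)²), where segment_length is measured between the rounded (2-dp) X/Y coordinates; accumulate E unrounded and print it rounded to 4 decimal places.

G0 X0.00 Y0.00 Z0.90
G1 X13.00 Y0.00 E0.1223
G1 X13.00 Y29.00 E0.3950
G1 X0.00 Y29.00 E0.5173
G1 X0.00 Y0.00 E0.7900

At z = 0.9 mm: the 13×29 cube contributes its full rectangle. The outline is a single polygon with 4 vertices. Extrusion per mm of travel: 0.4 × 0.15 / (π × 1.425²) = 0.009405. Accumulating E over each segment gives final E = 0.7900.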